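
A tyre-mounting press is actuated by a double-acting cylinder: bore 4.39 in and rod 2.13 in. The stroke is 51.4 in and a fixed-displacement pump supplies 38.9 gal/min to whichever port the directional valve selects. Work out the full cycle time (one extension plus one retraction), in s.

t ≈ 9.17 s

Cap-side area A_cap = π/4 × (4.39 in)² = 15.14 in^2
Rod-side annular area A_ann = π/4 × (4.39² − 2.13²) = 11.57 in^2
t_ext = A_cap·L/Q = 5.195 s
t_ret = A_ann·L/Q = 3.972 s
t_cycle = t_ext + t_ret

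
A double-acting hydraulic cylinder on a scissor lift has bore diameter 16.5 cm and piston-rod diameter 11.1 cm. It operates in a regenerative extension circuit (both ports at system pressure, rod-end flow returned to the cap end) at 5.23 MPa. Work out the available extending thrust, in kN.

With equal pressure on both faces, forces on the annular region cancel; the net push is pressure × rod cross-section.
Rod cross-section A_rod = π/4 × (11.1 cm)² = 96.77 cm^2
F = P × A_rod

F ≈ 50.6 kN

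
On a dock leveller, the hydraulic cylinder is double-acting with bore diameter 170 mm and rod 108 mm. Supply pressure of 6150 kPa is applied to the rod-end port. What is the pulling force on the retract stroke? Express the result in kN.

Rod-side annular area A_ann = π/4 × (170² − 108²) = 13540 mm^2
On retraction the pressure acts on the annular area (bore minus rod).
F = P × A_ann

F ≈ 83.3 kN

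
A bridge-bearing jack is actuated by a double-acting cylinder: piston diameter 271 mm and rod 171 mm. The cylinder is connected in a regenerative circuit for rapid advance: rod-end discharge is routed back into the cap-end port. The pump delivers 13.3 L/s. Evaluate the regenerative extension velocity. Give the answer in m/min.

In regeneration the rod-end outflow joins the pump flow into the cap end, so the net volume the pump must supply per unit advance equals the rod cross-section area.
Rod cross-section A_rod = π/4 × (171 mm)² = 22970 mm^2
v = Q_pump / A_rod

v ≈ 34.7 m/min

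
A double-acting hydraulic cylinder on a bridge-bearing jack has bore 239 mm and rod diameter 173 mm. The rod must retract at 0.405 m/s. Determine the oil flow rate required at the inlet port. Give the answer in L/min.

Rod-side annular area A_ann = π/4 × (239² − 173²) = 21360 mm^2
Q = A × v

Q ≈ 519 L/min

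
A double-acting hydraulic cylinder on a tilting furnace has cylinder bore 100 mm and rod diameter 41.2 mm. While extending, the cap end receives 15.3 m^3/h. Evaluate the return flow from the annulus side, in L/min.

Cap-side area A_cap = π/4 × (100 mm)² = 7854 mm^2
Rod-side annular area A_ann = π/4 × (100² − 41.2²) = 6521 mm^2
Piston speed v = Q_in/A_cap; rod-end outflow Q_out = v × A_ann = Q_in × A_ann/A_cap.

Q_out ≈ 212 L/min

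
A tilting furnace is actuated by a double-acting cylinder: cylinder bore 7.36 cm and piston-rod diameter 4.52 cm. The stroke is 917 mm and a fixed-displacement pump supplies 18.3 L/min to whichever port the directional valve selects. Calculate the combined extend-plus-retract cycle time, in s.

t ≈ 20.8 s

Cap-side area A_cap = π/4 × (7.36 cm)² = 42.54 cm^2
Rod-side annular area A_ann = π/4 × (7.36² − 4.52²) = 26.50 cm^2
t_ext = A_cap·L/Q = 12.79 s
t_ret = A_ann·L/Q = 7.967 s
t_cycle = t_ext + t_ret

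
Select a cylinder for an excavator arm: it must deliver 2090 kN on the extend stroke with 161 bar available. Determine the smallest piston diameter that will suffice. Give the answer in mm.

Extension force acts on the full piston face: F = P × (π/4)D².
D = √(4F / (πP)) = √(4 × 2090 kN / (π × 161 bar))

D ≈ 407 mm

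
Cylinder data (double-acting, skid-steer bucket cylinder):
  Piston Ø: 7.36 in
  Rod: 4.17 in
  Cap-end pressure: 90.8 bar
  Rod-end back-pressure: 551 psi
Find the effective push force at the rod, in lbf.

Cap-side area A_cap = π/4 × (7.36 in)² = 42.54 in^2
Rod-side annular area A_ann = π/4 × (7.36² − 4.17²) = 28.89 in^2
Net thrust = P_cap·A_cap − P_rod·A_ann = 56030 lbf − 15920 lbf

F ≈ 40100 lbf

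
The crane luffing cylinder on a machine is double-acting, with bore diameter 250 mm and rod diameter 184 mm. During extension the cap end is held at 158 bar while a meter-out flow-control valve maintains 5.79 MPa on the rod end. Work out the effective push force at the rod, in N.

Cap-side area A_cap = π/4 × (250 mm)² = 49090 mm^2
Rod-side annular area A_ann = π/4 × (250² − 184²) = 22500 mm^2
Net thrust = P_cap·A_cap − P_rod·A_ann = 7.756e5 N − 1.303e5 N

F ≈ 6.45e5 N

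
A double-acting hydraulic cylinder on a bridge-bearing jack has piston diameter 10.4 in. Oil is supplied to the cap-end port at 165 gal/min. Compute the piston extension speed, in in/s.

v ≈ 7.48 in/s

Cap-side area A_cap = π/4 × (10.4 in)² = 84.95 in^2
v = Q / A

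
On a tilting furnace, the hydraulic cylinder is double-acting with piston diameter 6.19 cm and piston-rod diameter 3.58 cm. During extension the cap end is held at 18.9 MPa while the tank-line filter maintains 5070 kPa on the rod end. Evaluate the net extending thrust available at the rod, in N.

F ≈ 46700 N

Cap-side area A_cap = π/4 × (6.19 cm)² = 30.09 cm^2
Rod-side annular area A_ann = π/4 × (6.19² − 3.58²) = 20.03 cm^2
Net thrust = P_cap·A_cap − P_rod·A_ann = 56880 N − 10150 N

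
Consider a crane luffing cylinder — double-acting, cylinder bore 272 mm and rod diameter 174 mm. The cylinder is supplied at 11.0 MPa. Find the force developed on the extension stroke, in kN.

F ≈ 639 kN

Cap-side area A_cap = π/4 × (272 mm)² = 58110 mm^2
F = P × A_cap = 11.0 MPa × A_cap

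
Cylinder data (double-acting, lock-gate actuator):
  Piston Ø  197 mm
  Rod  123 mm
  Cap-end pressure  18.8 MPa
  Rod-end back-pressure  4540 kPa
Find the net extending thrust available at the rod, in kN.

Cap-side area A_cap = π/4 × (197 mm)² = 30480 mm^2
Rod-side annular area A_ann = π/4 × (197² − 123²) = 18600 mm^2
Net thrust = P_cap·A_cap − P_rod·A_ann = 573.0 kN − 84.44 kN

F ≈ 489 kN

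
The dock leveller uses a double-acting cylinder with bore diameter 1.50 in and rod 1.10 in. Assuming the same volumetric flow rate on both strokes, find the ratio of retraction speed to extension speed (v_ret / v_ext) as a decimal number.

Cap-side area A_cap = π/4 × (1.50 in)² = 1.767 in^2
Rod-side annular area A_ann = π/4 × (1.50² − 1.10²) = 0.8168 in^2
For equal Q, v ∝ 1/A, so v_ret/v_ext = A_cap/A_ann.

v_ret/v_ext ≈ 2.16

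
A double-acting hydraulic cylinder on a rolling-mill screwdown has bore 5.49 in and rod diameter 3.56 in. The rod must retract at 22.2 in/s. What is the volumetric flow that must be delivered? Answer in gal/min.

Q ≈ 79.1 gal/min

Rod-side annular area A_ann = π/4 × (5.49² − 3.56²) = 13.72 in^2
Q = A × v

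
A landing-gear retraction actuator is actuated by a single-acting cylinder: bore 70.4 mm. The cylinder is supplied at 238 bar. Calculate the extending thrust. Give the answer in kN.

F ≈ 92.6 kN

Cap-side area A_cap = π/4 × (70.4 mm)² = 3893 mm^2
F = P × A_cap = 238 bar × A_cap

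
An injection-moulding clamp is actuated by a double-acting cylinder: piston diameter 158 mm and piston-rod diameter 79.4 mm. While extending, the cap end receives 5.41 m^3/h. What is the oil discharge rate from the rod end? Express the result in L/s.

Q_out ≈ 1.12 L/s

Cap-side area A_cap = π/4 × (158 mm)² = 19610 mm^2
Rod-side annular area A_ann = π/4 × (158² − 79.4²) = 14660 mm^2
Piston speed v = Q_in/A_cap; rod-end outflow Q_out = v × A_ann = Q_in × A_ann/A_cap.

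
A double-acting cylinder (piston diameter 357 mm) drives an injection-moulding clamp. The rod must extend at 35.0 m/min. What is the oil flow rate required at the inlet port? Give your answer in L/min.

Q ≈ 3500 L/min

Cap-side area A_cap = π/4 × (357 mm)² = 1.001e5 mm^2
Q = A × v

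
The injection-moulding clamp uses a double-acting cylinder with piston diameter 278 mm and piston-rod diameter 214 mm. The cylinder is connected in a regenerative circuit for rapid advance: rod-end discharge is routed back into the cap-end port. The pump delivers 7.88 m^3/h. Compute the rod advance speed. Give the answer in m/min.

v ≈ 3.65 m/min

In regeneration the rod-end outflow joins the pump flow into the cap end, so the net volume the pump must supply per unit advance equals the rod cross-section area.
Rod cross-section A_rod = π/4 × (214 mm)² = 35970 mm^2
v = Q_pump / A_rod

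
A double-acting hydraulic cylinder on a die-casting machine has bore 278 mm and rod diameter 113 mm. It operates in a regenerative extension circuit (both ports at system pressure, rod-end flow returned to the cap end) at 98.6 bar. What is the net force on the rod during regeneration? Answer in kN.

With equal pressure on both faces, forces on the annular region cancel; the net push is pressure × rod cross-section.
Rod cross-section A_rod = π/4 × (113 mm)² = 10030 mm^2
F = P × A_rod

F ≈ 98.9 kN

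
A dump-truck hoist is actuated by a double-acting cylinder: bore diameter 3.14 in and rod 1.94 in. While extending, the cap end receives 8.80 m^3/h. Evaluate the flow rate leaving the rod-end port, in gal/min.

Q_out ≈ 24.0 gal/min

Cap-side area A_cap = π/4 × (3.14 in)² = 7.744 in^2
Rod-side annular area A_ann = π/4 × (3.14² − 1.94²) = 4.788 in^2
Piston speed v = Q_in/A_cap; rod-end outflow Q_out = v × A_ann = Q_in × A_ann/A_cap.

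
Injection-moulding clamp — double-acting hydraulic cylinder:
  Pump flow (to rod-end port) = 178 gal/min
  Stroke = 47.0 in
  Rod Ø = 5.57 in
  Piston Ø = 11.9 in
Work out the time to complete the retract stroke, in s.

Rod-side annular area A_ann = π/4 × (11.9² − 5.57²) = 86.85 in^2
Swept volume V = A × L; t = V / Q = A·L / Q

t ≈ 5.96 s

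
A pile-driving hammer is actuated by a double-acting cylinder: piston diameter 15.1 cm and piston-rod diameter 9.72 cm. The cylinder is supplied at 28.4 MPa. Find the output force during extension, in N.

Cap-side area A_cap = π/4 × (15.1 cm)² = 179.1 cm^2
F = P × A_cap = 28.4 MPa × A_cap

F ≈ 5.09e5 N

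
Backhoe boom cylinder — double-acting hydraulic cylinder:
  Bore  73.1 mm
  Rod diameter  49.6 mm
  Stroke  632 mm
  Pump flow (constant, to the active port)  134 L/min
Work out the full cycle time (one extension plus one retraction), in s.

t ≈ 1.83 s

Cap-side area A_cap = π/4 × (73.1 mm)² = 4197 mm^2
Rod-side annular area A_ann = π/4 × (73.1² − 49.6²) = 2265 mm^2
t_ext = A_cap·L/Q = 1.188 s
t_ret = A_ann·L/Q = 0.6409 s
t_cycle = t_ext + t_ret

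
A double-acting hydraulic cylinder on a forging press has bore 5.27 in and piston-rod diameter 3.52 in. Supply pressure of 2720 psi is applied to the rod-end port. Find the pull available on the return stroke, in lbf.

Rod-side annular area A_ann = π/4 × (5.27² − 3.52²) = 12.08 in^2
On retraction the pressure acts on the annular area (bore minus rod).
F = P × A_ann

F ≈ 32900 lbf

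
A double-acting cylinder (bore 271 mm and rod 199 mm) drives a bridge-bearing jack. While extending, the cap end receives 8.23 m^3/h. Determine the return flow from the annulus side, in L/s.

Cap-side area A_cap = π/4 × (271 mm)² = 57680 mm^2
Rod-side annular area A_ann = π/4 × (271² − 199²) = 26580 mm^2
Piston speed v = Q_in/A_cap; rod-end outflow Q_out = v × A_ann = Q_in × A_ann/A_cap.

Q_out ≈ 1.05 L/s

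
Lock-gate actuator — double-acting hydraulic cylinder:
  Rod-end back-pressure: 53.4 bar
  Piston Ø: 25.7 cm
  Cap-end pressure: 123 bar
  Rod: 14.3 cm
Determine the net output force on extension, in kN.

F ≈ 447 kN

Cap-side area A_cap = π/4 × (25.7 cm)² = 518.7 cm^2
Rod-side annular area A_ann = π/4 × (25.7² − 14.3²) = 358.1 cm^2
Net thrust = P_cap·A_cap − P_rod·A_ann = 638.1 kN − 191.2 kN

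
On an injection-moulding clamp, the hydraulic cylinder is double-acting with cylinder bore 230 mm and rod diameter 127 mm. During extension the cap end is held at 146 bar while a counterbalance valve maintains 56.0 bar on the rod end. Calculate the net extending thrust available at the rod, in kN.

F ≈ 445 kN

Cap-side area A_cap = π/4 × (230 mm)² = 41550 mm^2
Rod-side annular area A_ann = π/4 × (230² − 127²) = 28880 mm^2
Net thrust = P_cap·A_cap − P_rod·A_ann = 606.6 kN − 161.7 kN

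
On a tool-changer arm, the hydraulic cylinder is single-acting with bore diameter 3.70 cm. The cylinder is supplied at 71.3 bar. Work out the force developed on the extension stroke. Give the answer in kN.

Cap-side area A_cap = π/4 × (3.70 cm)² = 10.75 cm^2
F = P × A_cap = 71.3 bar × A_cap

F ≈ 7.67 kN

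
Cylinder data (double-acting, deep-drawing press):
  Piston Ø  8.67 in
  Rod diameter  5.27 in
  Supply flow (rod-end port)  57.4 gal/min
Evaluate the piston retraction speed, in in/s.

v ≈ 5.94 in/s

Rod-side annular area A_ann = π/4 × (8.67² − 5.27²) = 37.22 in^2
Flow into the rod-end port fills the annular volume.
v = Q / A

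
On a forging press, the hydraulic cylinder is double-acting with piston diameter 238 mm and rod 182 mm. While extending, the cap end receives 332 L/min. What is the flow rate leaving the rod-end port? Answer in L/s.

Cap-side area A_cap = π/4 × (238 mm)² = 44490 mm^2
Rod-side annular area A_ann = π/4 × (238² − 182²) = 18470 mm^2
Piston speed v = Q_in/A_cap; rod-end outflow Q_out = v × A_ann = Q_in × A_ann/A_cap.

Q_out ≈ 2.30 L/s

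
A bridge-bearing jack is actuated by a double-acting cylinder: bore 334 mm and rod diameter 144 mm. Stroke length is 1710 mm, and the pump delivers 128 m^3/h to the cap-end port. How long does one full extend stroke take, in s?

Cap-side area A_cap = π/4 × (334 mm)² = 87620 mm^2
Swept volume V = A × L; t = V / Q = A·L / Q

t ≈ 4.21 s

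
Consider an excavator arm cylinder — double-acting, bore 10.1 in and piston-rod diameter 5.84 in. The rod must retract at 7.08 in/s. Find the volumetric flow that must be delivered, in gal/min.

Rod-side annular area A_ann = π/4 × (10.1² − 5.84²) = 53.33 in^2
Q = A × v

Q ≈ 98.1 gal/min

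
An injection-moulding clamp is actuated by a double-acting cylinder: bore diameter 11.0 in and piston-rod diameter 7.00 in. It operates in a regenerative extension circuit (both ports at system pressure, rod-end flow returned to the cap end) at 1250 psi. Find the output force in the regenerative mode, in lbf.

With equal pressure on both faces, forces on the annular region cancel; the net push is pressure × rod cross-section.
Rod cross-section A_rod = π/4 × (7.00 in)² = 38.48 in^2
F = P × A_rod

F ≈ 48100 lbf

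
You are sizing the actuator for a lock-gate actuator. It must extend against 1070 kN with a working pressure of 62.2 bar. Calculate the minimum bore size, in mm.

Extension force acts on the full piston face: F = P × (π/4)D².
D = √(4F / (πP)) = √(4 × 1070 kN / (π × 62.2 bar))

D ≈ 468 mm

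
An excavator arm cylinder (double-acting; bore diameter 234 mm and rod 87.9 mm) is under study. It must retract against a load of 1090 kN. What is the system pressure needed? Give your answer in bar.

Rod-side annular area A_ann = π/4 × (234² − 87.9²) = 36940 mm^2
Retraction: pressure acts on the annular area.
P = F / A = 1090 kN / A

P ≈ 295 bar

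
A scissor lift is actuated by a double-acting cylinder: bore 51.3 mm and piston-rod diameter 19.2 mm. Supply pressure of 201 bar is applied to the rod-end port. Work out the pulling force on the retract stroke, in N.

Rod-side annular area A_ann = π/4 × (51.3² − 19.2²) = 1777 mm^2
On retraction the pressure acts on the annular area (bore minus rod).
F = P × A_ann

F ≈ 35700 N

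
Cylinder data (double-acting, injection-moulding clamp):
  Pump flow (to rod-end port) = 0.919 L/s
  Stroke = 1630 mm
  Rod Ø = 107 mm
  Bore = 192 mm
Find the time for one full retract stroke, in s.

t ≈ 35.4 s

Rod-side annular area A_ann = π/4 × (192² − 107²) = 19960 mm^2
Swept volume V = A × L; t = V / Q = A·L / Q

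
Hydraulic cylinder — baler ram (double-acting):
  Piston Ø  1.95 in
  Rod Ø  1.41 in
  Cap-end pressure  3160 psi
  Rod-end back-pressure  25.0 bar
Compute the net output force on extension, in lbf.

Cap-side area A_cap = π/4 × (1.95 in)² = 2.986 in^2
Rod-side annular area A_ann = π/4 × (1.95² − 1.41²) = 1.425 in^2
Net thrust = P_cap·A_cap − P_rod·A_ann = 9437 lbf − 516.7 lbf

F ≈ 8920 lbf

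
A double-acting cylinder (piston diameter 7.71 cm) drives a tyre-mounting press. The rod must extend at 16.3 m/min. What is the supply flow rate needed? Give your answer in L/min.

Cap-side area A_cap = π/4 × (7.71 cm)² = 46.69 cm^2
Q = A × v

Q ≈ 76.1 L/min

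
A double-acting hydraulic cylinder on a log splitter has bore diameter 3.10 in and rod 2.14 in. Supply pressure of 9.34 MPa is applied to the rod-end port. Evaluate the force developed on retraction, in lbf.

F ≈ 5350 lbf

Rod-side annular area A_ann = π/4 × (3.10² − 2.14²) = 3.951 in^2
On retraction the pressure acts on the annular area (bore minus rod).
F = P × A_ann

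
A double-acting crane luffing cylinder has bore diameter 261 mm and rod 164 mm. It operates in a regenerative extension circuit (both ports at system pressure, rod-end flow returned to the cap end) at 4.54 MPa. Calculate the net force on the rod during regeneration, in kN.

F ≈ 95.9 kN

With equal pressure on both faces, forces on the annular region cancel; the net push is pressure × rod cross-section.
Rod cross-section A_rod = π/4 × (164 mm)² = 21120 mm^2
F = P × A_rod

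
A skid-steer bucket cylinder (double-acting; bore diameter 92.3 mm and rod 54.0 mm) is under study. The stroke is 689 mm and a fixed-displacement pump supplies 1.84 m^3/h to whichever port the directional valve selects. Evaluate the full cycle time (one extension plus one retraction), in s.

t ≈ 15.0 s

Cap-side area A_cap = π/4 × (92.3 mm)² = 6691 mm^2
Rod-side annular area A_ann = π/4 × (92.3² − 54.0²) = 4401 mm^2
t_ext = A_cap·L/Q = 9.020 s
t_ret = A_ann·L/Q = 5.932 s
t_cycle = t_ext + t_ret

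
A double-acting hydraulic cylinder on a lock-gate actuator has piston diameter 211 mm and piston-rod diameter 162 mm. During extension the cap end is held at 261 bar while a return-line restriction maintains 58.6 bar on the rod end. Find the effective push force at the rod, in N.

Cap-side area A_cap = π/4 × (211 mm)² = 34970 mm^2
Rod-side annular area A_ann = π/4 × (211² − 162²) = 14350 mm^2
Net thrust = P_cap·A_cap − P_rod·A_ann = 9.126e5 N − 84120 N

F ≈ 8.29e5 N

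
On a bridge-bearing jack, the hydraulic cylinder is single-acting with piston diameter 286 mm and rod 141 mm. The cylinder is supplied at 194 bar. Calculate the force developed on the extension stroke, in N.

Cap-side area A_cap = π/4 × (286 mm)² = 64240 mm^2
F = P × A_cap = 194 bar × A_cap

F ≈ 1.25e6 N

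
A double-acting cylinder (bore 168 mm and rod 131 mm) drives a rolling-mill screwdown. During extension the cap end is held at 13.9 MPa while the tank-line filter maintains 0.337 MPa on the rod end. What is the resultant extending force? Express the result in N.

Cap-side area A_cap = π/4 × (168 mm)² = 22170 mm^2
Rod-side annular area A_ann = π/4 × (168² − 131²) = 8689 mm^2
Net thrust = P_cap·A_cap − P_rod·A_ann = 3.081e5 N − 2928 N

F ≈ 3.05e5 N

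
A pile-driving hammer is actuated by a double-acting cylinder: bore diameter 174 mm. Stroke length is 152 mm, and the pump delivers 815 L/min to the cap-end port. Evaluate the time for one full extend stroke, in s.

t ≈ 0.266 s

Cap-side area A_cap = π/4 × (174 mm)² = 23780 mm^2
Swept volume V = A × L; t = V / Q = A·L / Q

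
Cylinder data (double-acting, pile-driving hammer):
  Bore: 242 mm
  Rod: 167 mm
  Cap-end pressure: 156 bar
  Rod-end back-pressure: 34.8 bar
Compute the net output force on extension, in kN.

Cap-side area A_cap = π/4 × (242 mm)² = 46000 mm^2
Rod-side annular area A_ann = π/4 × (242² − 167²) = 24090 mm^2
Net thrust = P_cap·A_cap − P_rod·A_ann = 717.5 kN − 83.84 kN

F ≈ 634 kN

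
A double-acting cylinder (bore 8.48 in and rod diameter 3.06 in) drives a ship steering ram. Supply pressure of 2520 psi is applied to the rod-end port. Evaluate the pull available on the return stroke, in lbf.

F ≈ 1.24e5 lbf

Rod-side annular area A_ann = π/4 × (8.48² − 3.06²) = 49.12 in^2
On retraction the pressure acts on the annular area (bore minus rod).
F = P × A_ann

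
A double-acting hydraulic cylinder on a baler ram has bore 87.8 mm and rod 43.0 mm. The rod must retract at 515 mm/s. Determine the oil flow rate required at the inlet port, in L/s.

Rod-side annular area A_ann = π/4 × (87.8² − 43.0²) = 4602 mm^2
Q = A × v

Q ≈ 2.37 L/s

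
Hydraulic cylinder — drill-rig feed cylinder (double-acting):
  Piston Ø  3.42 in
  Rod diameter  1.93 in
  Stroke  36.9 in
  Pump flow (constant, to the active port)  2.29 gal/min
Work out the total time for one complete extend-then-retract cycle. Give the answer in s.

t ≈ 64.7 s

Cap-side area A_cap = π/4 × (3.42 in)² = 9.186 in^2
Rod-side annular area A_ann = π/4 × (3.42² − 1.93²) = 6.261 in^2
t_ext = A_cap·L/Q = 38.45 s
t_ret = A_ann·L/Q = 26.20 s
t_cycle = t_ext + t_ret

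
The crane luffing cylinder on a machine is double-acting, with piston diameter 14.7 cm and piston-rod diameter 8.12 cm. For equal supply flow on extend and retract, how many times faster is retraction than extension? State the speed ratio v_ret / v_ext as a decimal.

v_ret/v_ext ≈ 1.44

Cap-side area A_cap = π/4 × (14.7 cm)² = 169.7 cm^2
Rod-side annular area A_ann = π/4 × (14.7² − 8.12²) = 117.9 cm^2
For equal Q, v ∝ 1/A, so v_ret/v_ext = A_cap/A_ann.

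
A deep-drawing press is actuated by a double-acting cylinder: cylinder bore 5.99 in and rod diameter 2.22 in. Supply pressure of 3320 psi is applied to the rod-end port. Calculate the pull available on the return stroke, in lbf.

Rod-side annular area A_ann = π/4 × (5.99² − 2.22²) = 24.31 in^2
On retraction the pressure acts on the annular area (bore minus rod).
F = P × A_ann

F ≈ 80700 lbf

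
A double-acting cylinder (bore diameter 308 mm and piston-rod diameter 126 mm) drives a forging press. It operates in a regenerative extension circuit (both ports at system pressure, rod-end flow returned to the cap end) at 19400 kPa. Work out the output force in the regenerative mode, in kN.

F ≈ 242 kN

With equal pressure on both faces, forces on the annular region cancel; the net push is pressure × rod cross-section.
Rod cross-section A_rod = π/4 × (126 mm)² = 12470 mm^2
F = P × A_rod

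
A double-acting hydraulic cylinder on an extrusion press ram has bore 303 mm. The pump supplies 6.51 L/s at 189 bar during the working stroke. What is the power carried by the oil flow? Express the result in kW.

W ≈ 123 kW

Hydraulic power = P × Q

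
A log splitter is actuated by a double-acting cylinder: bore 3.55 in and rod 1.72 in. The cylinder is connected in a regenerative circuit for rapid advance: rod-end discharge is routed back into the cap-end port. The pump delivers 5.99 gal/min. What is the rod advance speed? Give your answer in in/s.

v ≈ 9.93 in/s

In regeneration the rod-end outflow joins the pump flow into the cap end, so the net volume the pump must supply per unit advance equals the rod cross-section area.
Rod cross-section A_rod = π/4 × (1.72 in)² = 2.324 in^2
v = Q_pump / A_rod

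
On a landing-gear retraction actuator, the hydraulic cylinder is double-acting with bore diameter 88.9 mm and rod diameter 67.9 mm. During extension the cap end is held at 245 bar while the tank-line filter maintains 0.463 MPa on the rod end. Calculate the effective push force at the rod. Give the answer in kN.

Cap-side area A_cap = π/4 × (88.9 mm)² = 6207 mm^2
Rod-side annular area A_ann = π/4 × (88.9² − 67.9²) = 2586 mm^2
Net thrust = P_cap·A_cap − P_rod·A_ann = 152.1 kN − 1.197 kN

F ≈ 151 kN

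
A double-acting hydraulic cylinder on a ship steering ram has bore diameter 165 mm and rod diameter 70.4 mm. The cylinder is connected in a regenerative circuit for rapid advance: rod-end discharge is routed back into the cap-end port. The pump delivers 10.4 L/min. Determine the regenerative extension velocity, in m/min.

In regeneration the rod-end outflow joins the pump flow into the cap end, so the net volume the pump must supply per unit advance equals the rod cross-section area.
Rod cross-section A_rod = π/4 × (70.4 mm)² = 3893 mm^2
v = Q_pump / A_rod

v ≈ 2.67 m/min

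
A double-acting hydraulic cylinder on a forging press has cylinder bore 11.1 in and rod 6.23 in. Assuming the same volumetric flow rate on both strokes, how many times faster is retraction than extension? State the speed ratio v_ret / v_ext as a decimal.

Cap-side area A_cap = π/4 × (11.1 in)² = 96.77 in^2
Rod-side annular area A_ann = π/4 × (11.1² − 6.23²) = 66.29 in^2
For equal Q, v ∝ 1/A, so v_ret/v_ext = A_cap/A_ann.

v_ret/v_ext ≈ 1.46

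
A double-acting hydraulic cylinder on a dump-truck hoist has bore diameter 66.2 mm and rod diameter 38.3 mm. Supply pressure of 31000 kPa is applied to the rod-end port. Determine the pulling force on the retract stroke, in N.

Rod-side annular area A_ann = π/4 × (66.2² − 38.3²) = 2290 mm^2
On retraction the pressure acts on the annular area (bore minus rod).
F = P × A_ann

F ≈ 71000 N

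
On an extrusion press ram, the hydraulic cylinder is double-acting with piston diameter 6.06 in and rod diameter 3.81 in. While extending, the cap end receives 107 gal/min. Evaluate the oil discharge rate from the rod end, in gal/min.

Q_out ≈ 64.7 gal/min

Cap-side area A_cap = π/4 × (6.06 in)² = 28.84 in^2
Rod-side annular area A_ann = π/4 × (6.06² − 3.81²) = 17.44 in^2
Piston speed v = Q_in/A_cap; rod-end outflow Q_out = v × A_ann = Q_in × A_ann/A_cap.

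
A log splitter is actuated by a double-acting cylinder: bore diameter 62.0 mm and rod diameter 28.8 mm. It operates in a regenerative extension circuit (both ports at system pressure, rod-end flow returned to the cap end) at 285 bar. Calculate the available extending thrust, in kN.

With equal pressure on both faces, forces on the annular region cancel; the net push is pressure × rod cross-section.
Rod cross-section A_rod = π/4 × (28.8 mm)² = 651.4 mm^2
F = P × A_rod

F ≈ 18.6 kN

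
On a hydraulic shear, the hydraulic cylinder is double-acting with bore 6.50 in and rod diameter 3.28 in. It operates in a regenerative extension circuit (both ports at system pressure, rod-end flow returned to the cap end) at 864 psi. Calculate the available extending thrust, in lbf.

With equal pressure on both faces, forces on the annular region cancel; the net push is pressure × rod cross-section.
Rod cross-section A_rod = π/4 × (3.28 in)² = 8.450 in^2
F = P × A_rod

F ≈ 7300 lbf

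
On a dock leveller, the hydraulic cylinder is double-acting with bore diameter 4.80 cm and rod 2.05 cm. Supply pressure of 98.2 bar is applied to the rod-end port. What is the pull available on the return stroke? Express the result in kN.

F ≈ 14.5 kN

Rod-side annular area A_ann = π/4 × (4.80² − 2.05²) = 14.79 cm^2
On retraction the pressure acts on the annular area (bore minus rod).
F = P × A_ann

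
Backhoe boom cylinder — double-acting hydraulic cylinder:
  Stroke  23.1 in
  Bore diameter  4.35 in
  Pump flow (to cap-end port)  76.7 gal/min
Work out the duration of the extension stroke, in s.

Cap-side area A_cap = π/4 × (4.35 in)² = 14.86 in^2
Swept volume V = A × L; t = V / Q = A·L / Q

t ≈ 1.16 s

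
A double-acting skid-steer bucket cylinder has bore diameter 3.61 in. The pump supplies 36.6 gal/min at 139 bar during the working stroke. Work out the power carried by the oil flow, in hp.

Hydraulic power = P × Q

W ≈ 43.0 hp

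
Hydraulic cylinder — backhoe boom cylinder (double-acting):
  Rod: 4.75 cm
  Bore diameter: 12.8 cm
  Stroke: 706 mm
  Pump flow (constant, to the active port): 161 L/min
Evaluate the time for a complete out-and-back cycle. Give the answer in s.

Cap-side area A_cap = π/4 × (12.8 cm)² = 128.7 cm^2
Rod-side annular area A_ann = π/4 × (12.8² − 4.75²) = 111.0 cm^2
t_ext = A_cap·L/Q = 3.386 s
t_ret = A_ann·L/Q = 2.919 s
t_cycle = t_ext + t_ret

t ≈ 6.31 s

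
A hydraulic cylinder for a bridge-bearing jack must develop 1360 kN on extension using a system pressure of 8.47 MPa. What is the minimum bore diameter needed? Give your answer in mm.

D ≈ 452 mm

Extension force acts on the full piston face: F = P × (π/4)D².
D = √(4F / (πP)) = √(4 × 1360 kN / (π × 8.47 MPa))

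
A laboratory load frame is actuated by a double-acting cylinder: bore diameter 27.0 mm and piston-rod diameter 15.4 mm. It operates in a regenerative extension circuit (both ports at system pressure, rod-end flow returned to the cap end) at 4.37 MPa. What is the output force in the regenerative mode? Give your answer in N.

F ≈ 814 N

With equal pressure on both faces, forces on the annular region cancel; the net push is pressure × rod cross-section.
Rod cross-section A_rod = π/4 × (15.4 mm)² = 186.3 mm^2
F = P × A_rod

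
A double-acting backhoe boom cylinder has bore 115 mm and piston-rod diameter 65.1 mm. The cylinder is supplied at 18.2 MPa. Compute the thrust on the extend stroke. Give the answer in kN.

F ≈ 189 kN

Cap-side area A_cap = π/4 × (115 mm)² = 10390 mm^2
F = P × A_cap = 18.2 MPa × A_cap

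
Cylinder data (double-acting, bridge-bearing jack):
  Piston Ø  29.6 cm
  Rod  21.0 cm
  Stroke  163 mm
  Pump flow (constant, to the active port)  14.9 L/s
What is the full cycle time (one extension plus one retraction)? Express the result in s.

Cap-side area A_cap = π/4 × (29.6 cm)² = 688.1 cm^2
Rod-side annular area A_ann = π/4 × (29.6² − 21.0²) = 341.8 cm^2
t_ext = A_cap·L/Q = 0.7528 s
t_ret = A_ann·L/Q = 0.3739 s
t_cycle = t_ext + t_ret

t ≈ 1.13 s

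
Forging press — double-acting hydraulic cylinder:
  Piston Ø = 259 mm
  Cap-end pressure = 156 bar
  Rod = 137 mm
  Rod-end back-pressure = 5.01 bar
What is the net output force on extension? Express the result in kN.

Cap-side area A_cap = π/4 × (259 mm)² = 52690 mm^2
Rod-side annular area A_ann = π/4 × (259² − 137²) = 37940 mm^2
Net thrust = P_cap·A_cap − P_rod·A_ann = 821.9 kN − 19.01 kN

F ≈ 803 kN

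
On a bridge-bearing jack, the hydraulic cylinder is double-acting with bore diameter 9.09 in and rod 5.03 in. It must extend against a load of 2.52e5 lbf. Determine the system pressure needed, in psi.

Cap-side area A_cap = π/4 × (9.09 in)² = 64.90 in^2
P = F / A = 2.52e5 lbf / A

P ≈ 3880 psi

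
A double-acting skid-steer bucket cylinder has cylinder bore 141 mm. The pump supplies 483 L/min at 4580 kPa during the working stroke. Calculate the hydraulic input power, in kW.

W ≈ 36.9 kW

Hydraulic power = P × Q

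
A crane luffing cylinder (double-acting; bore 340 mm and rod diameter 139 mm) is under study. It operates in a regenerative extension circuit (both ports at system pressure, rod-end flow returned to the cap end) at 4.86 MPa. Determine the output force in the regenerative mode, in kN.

With equal pressure on both faces, forces on the annular region cancel; the net push is pressure × rod cross-section.
Rod cross-section A_rod = π/4 × (139 mm)² = 15170 mm^2
F = P × A_rod

F ≈ 73.7 kN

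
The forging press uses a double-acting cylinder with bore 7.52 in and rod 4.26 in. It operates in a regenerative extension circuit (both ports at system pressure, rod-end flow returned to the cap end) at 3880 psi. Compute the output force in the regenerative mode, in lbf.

With equal pressure on both faces, forces on the annular region cancel; the net push is pressure × rod cross-section.
Rod cross-section A_rod = π/4 × (4.26 in)² = 14.25 in^2
F = P × A_rod

F ≈ 55300 lbf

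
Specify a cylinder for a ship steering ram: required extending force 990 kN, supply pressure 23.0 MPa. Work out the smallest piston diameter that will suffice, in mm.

Extension force acts on the full piston face: F = P × (π/4)D².
D = √(4F / (πP)) = √(4 × 990 kN / (π × 23.0 MPa))

D ≈ 234 mm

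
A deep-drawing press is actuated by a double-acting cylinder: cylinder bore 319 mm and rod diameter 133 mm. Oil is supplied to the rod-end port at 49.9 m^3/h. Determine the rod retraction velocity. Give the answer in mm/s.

Rod-side annular area A_ann = π/4 × (319² − 133²) = 66030 mm^2
Flow into the rod-end port fills the annular volume.
v = Q / A

v ≈ 210 mm/s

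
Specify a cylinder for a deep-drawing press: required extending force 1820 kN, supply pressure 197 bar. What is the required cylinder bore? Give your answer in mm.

Extension force acts on the full piston face: F = P × (π/4)D².
D = √(4F / (πP)) = √(4 × 1820 kN / (π × 197 bar))

D ≈ 343 mm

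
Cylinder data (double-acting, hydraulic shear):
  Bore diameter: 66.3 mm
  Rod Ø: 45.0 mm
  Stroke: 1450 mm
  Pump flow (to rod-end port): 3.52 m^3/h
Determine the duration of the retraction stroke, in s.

Rod-side annular area A_ann = π/4 × (66.3² − 45.0²) = 1862 mm^2
Swept volume V = A × L; t = V / Q = A·L / Q

t ≈ 2.76 s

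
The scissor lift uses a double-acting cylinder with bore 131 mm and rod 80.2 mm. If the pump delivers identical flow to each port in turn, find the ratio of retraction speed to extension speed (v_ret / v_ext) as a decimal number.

v_ret/v_ext ≈ 1.60

Cap-side area A_cap = π/4 × (131 mm)² = 13480 mm^2
Rod-side annular area A_ann = π/4 × (131² − 80.2²) = 8427 mm^2
For equal Q, v ∝ 1/A, so v_ret/v_ext = A_cap/A_ann.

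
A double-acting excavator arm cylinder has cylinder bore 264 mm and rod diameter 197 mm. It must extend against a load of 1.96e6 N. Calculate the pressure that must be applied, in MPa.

P ≈ 35.8 MPa

Cap-side area A_cap = π/4 × (264 mm)² = 54740 mm^2
P = F / A = 1.96e6 N / A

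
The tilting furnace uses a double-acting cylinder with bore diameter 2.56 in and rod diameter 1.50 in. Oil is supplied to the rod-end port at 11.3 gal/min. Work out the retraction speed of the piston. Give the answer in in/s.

Rod-side annular area A_ann = π/4 × (2.56² − 1.50²) = 3.380 in^2
Flow into the rod-end port fills the annular volume.
v = Q / A

v ≈ 12.9 in/s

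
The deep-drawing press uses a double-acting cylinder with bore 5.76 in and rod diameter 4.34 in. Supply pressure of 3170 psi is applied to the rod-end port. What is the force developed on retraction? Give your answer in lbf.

Rod-side annular area A_ann = π/4 × (5.76² − 4.34²) = 11.26 in^2
On retraction the pressure acts on the annular area (bore minus rod).
F = P × A_ann

F ≈ 35700 lbf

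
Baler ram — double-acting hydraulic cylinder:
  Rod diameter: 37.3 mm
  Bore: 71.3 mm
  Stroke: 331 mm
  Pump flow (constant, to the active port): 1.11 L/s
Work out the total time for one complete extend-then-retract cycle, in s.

Cap-side area A_cap = π/4 × (71.3 mm)² = 3993 mm^2
Rod-side annular area A_ann = π/4 × (71.3² − 37.3²) = 2900 mm^2
t_ext = A_cap·L/Q = 1.191 s
t_ret = A_ann·L/Q = 0.8648 s
t_cycle = t_ext + t_ret

t ≈ 2.06 s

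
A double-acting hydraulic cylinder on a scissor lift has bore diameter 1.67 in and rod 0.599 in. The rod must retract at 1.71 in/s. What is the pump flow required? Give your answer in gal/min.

Rod-side annular area A_ann = π/4 × (1.67² − 0.599²) = 1.909 in^2
Q = A × v

Q ≈ 0.848 gal/min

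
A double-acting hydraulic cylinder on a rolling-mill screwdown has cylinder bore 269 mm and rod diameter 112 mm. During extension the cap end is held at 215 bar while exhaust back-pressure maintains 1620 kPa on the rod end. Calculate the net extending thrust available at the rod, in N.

Cap-side area A_cap = π/4 × (269 mm)² = 56830 mm^2
Rod-side annular area A_ann = π/4 × (269² − 112²) = 46980 mm^2
Net thrust = P_cap·A_cap − P_rod·A_ann = 1.222e6 N − 76110 N

F ≈ 1.15e6 N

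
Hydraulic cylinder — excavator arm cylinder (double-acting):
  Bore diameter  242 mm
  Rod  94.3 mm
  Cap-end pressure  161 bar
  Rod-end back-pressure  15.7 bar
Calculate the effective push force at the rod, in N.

Cap-side area A_cap = π/4 × (242 mm)² = 46000 mm^2
Rod-side annular area A_ann = π/4 × (242² − 94.3²) = 39010 mm^2
Net thrust = P_cap·A_cap − P_rod·A_ann = 7.405e5 N − 61250 N

F ≈ 6.79e5 N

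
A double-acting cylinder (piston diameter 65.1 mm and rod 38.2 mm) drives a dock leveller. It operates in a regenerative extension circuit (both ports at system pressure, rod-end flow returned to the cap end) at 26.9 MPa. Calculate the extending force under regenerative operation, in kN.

With equal pressure on both faces, forces on the annular region cancel; the net push is pressure × rod cross-section.
Rod cross-section A_rod = π/4 × (38.2 mm)² = 1146 mm^2
F = P × A_rod

F ≈ 30.8 kN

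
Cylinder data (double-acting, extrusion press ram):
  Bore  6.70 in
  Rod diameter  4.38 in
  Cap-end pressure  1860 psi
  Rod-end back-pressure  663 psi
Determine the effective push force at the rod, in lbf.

Cap-side area A_cap = π/4 × (6.70 in)² = 35.26 in^2
Rod-side annular area A_ann = π/4 × (6.70² − 4.38²) = 20.19 in^2
Net thrust = P_cap·A_cap − P_rod·A_ann = 65580 lbf − 13390 lbf

F ≈ 52200 lbf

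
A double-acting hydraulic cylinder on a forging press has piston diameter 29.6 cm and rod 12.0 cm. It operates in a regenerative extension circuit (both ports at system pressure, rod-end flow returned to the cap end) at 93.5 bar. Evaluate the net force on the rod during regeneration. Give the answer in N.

With equal pressure on both faces, forces on the annular region cancel; the net push is pressure × rod cross-section.
Rod cross-section A_rod = π/4 × (12.0 cm)² = 113.1 cm^2
F = P × A_rod

F ≈ 1.06e5 N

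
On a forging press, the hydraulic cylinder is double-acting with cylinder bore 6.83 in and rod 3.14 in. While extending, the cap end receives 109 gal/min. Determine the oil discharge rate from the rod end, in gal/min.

Cap-side area A_cap = π/4 × (6.83 in)² = 36.64 in^2
Rod-side annular area A_ann = π/4 × (6.83² − 3.14²) = 28.89 in^2
Piston speed v = Q_in/A_cap; rod-end outflow Q_out = v × A_ann = Q_in × A_ann/A_cap.

Q_out ≈ 86.0 gal/min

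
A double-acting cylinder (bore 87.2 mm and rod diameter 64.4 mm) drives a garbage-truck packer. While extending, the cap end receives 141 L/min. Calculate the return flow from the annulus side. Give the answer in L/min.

Q_out ≈ 64.1 L/min

Cap-side area A_cap = π/4 × (87.2 mm)² = 5972 mm^2
Rod-side annular area A_ann = π/4 × (87.2² − 64.4²) = 2715 mm^2
Piston speed v = Q_in/A_cap; rod-end outflow Q_out = v × A_ann = Q_in × A_ann/A_cap.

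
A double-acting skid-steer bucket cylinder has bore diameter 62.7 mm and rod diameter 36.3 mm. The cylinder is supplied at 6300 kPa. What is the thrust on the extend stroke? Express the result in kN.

F ≈ 19.5 kN

Cap-side area A_cap = π/4 × (62.7 mm)² = 3088 mm^2
F = P × A_cap = 6300 kPa × A_cap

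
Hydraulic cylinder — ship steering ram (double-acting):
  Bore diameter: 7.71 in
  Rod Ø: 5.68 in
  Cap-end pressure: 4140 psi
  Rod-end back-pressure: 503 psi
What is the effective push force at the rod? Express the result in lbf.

Cap-side area A_cap = π/4 × (7.71 in)² = 46.69 in^2
Rod-side annular area A_ann = π/4 × (7.71² − 5.68²) = 21.35 in^2
Net thrust = P_cap·A_cap − P_rod·A_ann = 1.933e5 lbf − 10740 lbf

F ≈ 1.83e5 lbf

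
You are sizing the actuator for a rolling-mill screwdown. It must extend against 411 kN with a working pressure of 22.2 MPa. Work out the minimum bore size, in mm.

D ≈ 154 mm

Extension force acts on the full piston face: F = P × (π/4)D².
D = √(4F / (πP)) = √(4 × 411 kN / (π × 22.2 MPa))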